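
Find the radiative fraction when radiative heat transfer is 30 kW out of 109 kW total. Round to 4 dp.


f_rad = Q_rad / Q_total
f_rad = 30 / 109 = 0.2752


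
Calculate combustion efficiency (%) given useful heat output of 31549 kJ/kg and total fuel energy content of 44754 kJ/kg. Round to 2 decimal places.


Efficiency = (Q_useful / Q_fuel) * 100
Efficiency = (31549 / 44754) * 100
Efficiency = 0.7049 * 100 = 70.49%


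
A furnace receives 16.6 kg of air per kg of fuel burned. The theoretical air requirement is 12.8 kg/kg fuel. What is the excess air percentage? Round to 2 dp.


Excess air = actual - stoichiometric = 16.6 - 12.8 = 3.80 kg/kg fuel
Excess air % = (excess / stoich) * 100 = (3.80 / 12.8) * 100 = 29.69%


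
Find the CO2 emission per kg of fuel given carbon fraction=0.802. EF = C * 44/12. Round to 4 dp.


EF = C_frac * (M_CO2 / M_C)
EF = 0.802 * (44/12)
EF = 0.802 * 3.666667 = 2.9407 kg_CO2/kg_fuel


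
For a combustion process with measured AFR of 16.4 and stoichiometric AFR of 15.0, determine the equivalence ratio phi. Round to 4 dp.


phi = AFR_stoich / AFR_actual
phi = 15.0 / 16.4 = 0.9146


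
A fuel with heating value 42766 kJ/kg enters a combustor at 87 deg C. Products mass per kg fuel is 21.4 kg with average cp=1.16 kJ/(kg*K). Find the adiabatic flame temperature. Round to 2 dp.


T_ad = T_in + Hc / (m_p * cp)
Denominator = 21.4 * 1.16 = 24.8240
Temperature rise = 42766 / 24.8240 = 1722.77 K
T_ad = 87 + 1722.77 = 1809.77 deg C


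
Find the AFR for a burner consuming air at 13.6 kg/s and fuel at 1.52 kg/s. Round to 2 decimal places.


AFR = m_air / m_fuel
AFR = 13.6 / 1.52 = 8.95


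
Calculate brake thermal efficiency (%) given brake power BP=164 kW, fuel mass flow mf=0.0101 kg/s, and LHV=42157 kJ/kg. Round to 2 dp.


eta_BTE = (BP / (mf * LHV)) * 100
Denominator = 0.0101 * 42157 = 425.7857 kW
eta_BTE = (164 / 425.7857) * 100 = 38.52%


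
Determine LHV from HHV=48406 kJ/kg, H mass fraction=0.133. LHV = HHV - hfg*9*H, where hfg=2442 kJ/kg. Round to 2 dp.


LHV = HHV - hfg * 9 * H
Water correction = 2442 * 9 * 0.133 = 2923.074 kJ/kg
LHV = 48406 - 2923.074 = 45482.93 kJ/kg


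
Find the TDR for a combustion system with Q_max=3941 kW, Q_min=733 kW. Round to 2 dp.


TDR = Q_max / Q_min
TDR = 3941 / 733 = 5.38


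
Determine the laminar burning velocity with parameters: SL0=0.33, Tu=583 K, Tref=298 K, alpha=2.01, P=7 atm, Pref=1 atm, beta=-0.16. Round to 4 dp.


SL = SL0 * (Tu/Tref)^alpha * (P/Pref)^beta
T ratio = 583/298 = 1.95637584
(T ratio)^alpha = 1.95637584^2.01 = 3.853178
(P/Pref)^beta = 7^(-0.16) = 0.732461
SL = 0.33 * 3.853178 * 0.732461 = 0.9314 m/s


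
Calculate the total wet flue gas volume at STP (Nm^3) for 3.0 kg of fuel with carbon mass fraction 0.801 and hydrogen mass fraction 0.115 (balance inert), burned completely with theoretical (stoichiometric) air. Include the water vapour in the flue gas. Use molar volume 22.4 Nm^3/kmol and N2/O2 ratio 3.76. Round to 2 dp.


Per kg fuel: CO2 = (C/12 kmol)*22.4 = (0.801/12)*22.4 = 1.49520 Nm^3
Per kg fuel: H2O = (H/2 kmol)*22.4 = (0.115/2)*22.4 = 1.28800 Nm^3
O2 needed per kg fuel = C/12 + H/4 = 0.801/12 + 0.115/4 = 0.09550000 kmol
Per kg fuel: N2 = O2*3.76*22.4 = 0.09550000*3.76*22.4 = 8.04339 Nm^3
Total per kg = 1.49520 + 1.28800 + 8.04339 = 10.82659 Nm^3
Total = 10.82659 * 3.0 = 32.48 Nm^3


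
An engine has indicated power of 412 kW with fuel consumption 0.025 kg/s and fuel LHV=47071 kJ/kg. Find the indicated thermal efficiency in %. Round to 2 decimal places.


eta_ith = (IP / (mf * LHV)) * 100
Denominator = 0.025 * 47071 = 1176.7750 kW
eta_ith = (412 / 1176.7750) * 100 = 35.01%


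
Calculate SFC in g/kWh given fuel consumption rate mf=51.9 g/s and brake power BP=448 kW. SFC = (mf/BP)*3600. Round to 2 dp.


SFC = (mf / BP) * 3600
Rate = 51.9 / 448 = 0.115848 g/(s*kW)
SFC = 0.115848 * 3600 = 417.05 g/kWh


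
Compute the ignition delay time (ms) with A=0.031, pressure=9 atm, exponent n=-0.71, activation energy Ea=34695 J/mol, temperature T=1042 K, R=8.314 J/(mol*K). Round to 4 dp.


tau = A * P^n * exp(Ea/(R*T))
P^n = 9^(-0.71) = 0.21012988
Ea/(R*T) = 34695/(8.314*1042) = 4.004877
exp(Ea/(R*T)) = 54.865061
tau = 0.031 * 0.21012988 * 54.865061 = 0.3574 ms


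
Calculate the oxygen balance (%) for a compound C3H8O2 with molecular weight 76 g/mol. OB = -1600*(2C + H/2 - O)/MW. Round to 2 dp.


OB = -1600 * (2C + H/2 - O) / MW
Inner = 2*3 + 8/2 - 2 = 8.00
OB = -1600 * 8.00 / 76 = -168.42%


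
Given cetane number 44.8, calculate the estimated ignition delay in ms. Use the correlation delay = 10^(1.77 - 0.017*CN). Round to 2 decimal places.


delay = 10^(1.77 - 0.017*CN)
Exponent = 1.77 - 0.017*44.8 = 1.0084
delay = 10^1.0084 = 10.20 ms


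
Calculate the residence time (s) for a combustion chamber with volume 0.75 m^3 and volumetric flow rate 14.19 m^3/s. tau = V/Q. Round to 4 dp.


tau = V / Q_flow
tau = 0.75 / 14.19 = 0.0529 s


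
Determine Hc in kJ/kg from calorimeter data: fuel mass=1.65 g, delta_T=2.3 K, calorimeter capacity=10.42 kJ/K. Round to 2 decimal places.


Hc = C_cal * delta_T / m_fuel
Q_released = 10.42 * 2.3 = 23.9660 kJ
m_fuel = 1.65 g = 1.65/1000 kg = 0.001650 kg
Hc = 23.9660 / 0.001650 = 14524.85 kJ/kg


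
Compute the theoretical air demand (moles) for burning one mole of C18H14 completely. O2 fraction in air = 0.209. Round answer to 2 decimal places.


Balanced combustion: C18H14 + 21.5 O2 -> 18 CO2 + 7 H2O
O2 needed = C + H/4 = 18 + 14/4 = 21.50 moles
Air moles = O2 / 0.209 = 21.50 / 0.209 = 102.87 moles air


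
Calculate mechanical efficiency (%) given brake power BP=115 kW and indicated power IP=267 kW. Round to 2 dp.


eta_mech = (BP / IP) * 100
Ratio = 115 / 267 = 0.4307
eta_mech = 0.4307 * 100 = 43.07%


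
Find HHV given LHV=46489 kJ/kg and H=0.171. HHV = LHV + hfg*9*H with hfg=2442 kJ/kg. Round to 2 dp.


HHV = LHV + hfg * 9 * H
Water addition = 2442 * 9 * 0.171 = 3758.238 kJ/kg
HHV = 46489 + 3758.238 = 50247.24 kJ/kg


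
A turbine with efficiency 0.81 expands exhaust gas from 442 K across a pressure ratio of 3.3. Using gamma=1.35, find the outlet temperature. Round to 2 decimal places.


T_out = T_in * (1 - eta * (1 - PR^(-(gamma-1)/gamma)))
Exponent = -(1.35-1)/1.35 = -0.25925926
PR^exp = 3.3^(-0.25925926) = 0.73378775
Factor = 1 - 0.81*(1 - 0.73378775) = 0.78436808
T_out = 442 * 0.78436808 = 346.69 K


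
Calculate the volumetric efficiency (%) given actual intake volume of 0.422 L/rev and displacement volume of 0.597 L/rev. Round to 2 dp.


eta_v = (V_actual / V_disp) * 100
Ratio = 0.422 / 0.597 = 0.7069
eta_v = 0.7069 * 100 = 70.69%


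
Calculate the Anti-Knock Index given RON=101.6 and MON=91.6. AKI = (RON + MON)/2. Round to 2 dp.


AKI = (RON + MON) / 2
AKI = (101.6 + 91.6) / 2
AKI = 193.2 / 2 = 96.60


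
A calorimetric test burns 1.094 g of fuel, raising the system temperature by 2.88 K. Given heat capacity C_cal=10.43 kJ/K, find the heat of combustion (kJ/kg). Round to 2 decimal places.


Hc = C_cal * delta_T / m_fuel
Q_released = 10.43 * 2.88 = 30.0384 kJ
m_fuel = 1.094 g = 1.094/1000 kg = 0.001094 kg
Hc = 30.0384 / 0.001094 = 27457.40 kJ/kg


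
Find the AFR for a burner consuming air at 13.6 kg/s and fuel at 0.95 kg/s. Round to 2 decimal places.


AFR = m_air / m_fuel
AFR = 13.6 / 0.95 = 14.32


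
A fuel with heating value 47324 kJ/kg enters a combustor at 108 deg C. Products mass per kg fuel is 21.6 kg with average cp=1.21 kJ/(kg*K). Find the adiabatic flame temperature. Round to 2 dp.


T_ad = T_in + Hc / (m_p * cp)
Denominator = 21.6 * 1.21 = 26.1360
Temperature rise = 47324 / 26.1360 = 1810.68 K
T_ad = 108 + 1810.68 = 1918.68 deg C


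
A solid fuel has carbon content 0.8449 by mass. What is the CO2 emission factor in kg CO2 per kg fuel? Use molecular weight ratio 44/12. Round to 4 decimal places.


EF = C_frac * (M_CO2 / M_C)
EF = 0.8449 * (44/12)
EF = 0.8449 * 3.666667 = 3.0980 kg_CO2/kg_fuel


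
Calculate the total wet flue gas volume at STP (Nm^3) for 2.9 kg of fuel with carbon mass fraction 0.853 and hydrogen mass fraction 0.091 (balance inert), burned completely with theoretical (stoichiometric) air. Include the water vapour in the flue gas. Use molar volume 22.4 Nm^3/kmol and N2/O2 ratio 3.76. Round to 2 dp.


Per kg fuel: CO2 = (C/12 kmol)*22.4 = (0.853/12)*22.4 = 1.59227 Nm^3
Per kg fuel: H2O = (H/2 kmol)*22.4 = (0.091/2)*22.4 = 1.01920 Nm^3
O2 needed per kg fuel = C/12 + H/4 = 0.853/12 + 0.091/4 = 0.09383333 kmol
Per kg fuel: N2 = O2*3.76*22.4 = 0.09383333*3.76*22.4 = 7.90302 Nm^3
Total per kg = 1.59227 + 1.01920 + 7.90302 = 10.51449 Nm^3
Total = 10.51449 * 2.9 = 30.49 Nm^3


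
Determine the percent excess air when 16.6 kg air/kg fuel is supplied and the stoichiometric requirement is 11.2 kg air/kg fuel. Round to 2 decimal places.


Excess air = actual - stoichiometric = 16.6 - 11.2 = 5.40 kg/kg fuel
Excess air % = (excess / stoich) * 100 = (5.40 / 11.2) * 100 = 48.21%


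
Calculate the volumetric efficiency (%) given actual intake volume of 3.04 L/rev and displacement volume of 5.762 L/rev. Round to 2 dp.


eta_v = (V_actual / V_disp) * 100
Ratio = 3.04 / 5.762 = 0.5276
eta_v = 0.5276 * 100 = 52.76%


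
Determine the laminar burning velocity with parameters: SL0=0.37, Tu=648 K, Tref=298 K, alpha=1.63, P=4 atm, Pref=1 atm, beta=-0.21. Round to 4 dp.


SL = SL0 * (Tu/Tref)^alpha * (P/Pref)^beta
T ratio = 648/298 = 2.17449664
(T ratio)^alpha = 2.17449664^1.63 = 3.547274
(P/Pref)^beta = 4^(-0.21) = 0.747425
SL = 0.37 * 3.547274 * 0.747425 = 0.9810 m/s


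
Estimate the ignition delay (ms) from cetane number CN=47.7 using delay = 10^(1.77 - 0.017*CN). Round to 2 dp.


delay = 10^(1.77 - 0.017*CN)
Exponent = 1.77 - 0.017*47.7 = 0.9591
delay = 10^0.9591 = 9.10 ms


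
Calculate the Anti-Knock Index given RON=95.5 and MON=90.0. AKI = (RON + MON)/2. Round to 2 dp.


AKI = (RON + MON) / 2
AKI = (95.5 + 90.0) / 2
AKI = 185.5 / 2 = 92.75


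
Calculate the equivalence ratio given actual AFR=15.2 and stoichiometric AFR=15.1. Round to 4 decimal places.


phi = AFR_stoich / AFR_actual
phi = 15.1 / 15.2 = 0.9934


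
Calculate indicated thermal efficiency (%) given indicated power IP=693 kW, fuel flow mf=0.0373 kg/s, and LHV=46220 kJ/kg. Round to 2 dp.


eta_ith = (IP / (mf * LHV)) * 100
Denominator = 0.0373 * 46220 = 1724.0060 kW
eta_ith = (693 / 1724.0060) * 100 = 40.20%


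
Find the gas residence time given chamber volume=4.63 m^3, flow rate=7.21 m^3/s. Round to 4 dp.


tau = V / Q_flow
tau = 4.63 / 7.21 = 0.6422 s


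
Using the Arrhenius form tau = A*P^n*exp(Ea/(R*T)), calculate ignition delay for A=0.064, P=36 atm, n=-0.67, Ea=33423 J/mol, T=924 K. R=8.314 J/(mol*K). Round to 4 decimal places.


tau = A * P^n * exp(Ea/(R*T))
P^n = 36^(-0.67) = 0.09063112
Ea/(R*T) = 33423/(8.314*924) = 4.350743
exp(Ea/(R*T)) = 77.536057
tau = 0.064 * 0.09063112 * 77.536057 = 0.4497 ms


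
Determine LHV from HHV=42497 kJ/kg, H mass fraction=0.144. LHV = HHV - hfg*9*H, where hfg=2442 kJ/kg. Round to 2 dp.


LHV = HHV - hfg * 9 * H
Water correction = 2442 * 9 * 0.144 = 3164.832 kJ/kg
LHV = 42497 - 3164.832 = 39332.17 kJ/kg


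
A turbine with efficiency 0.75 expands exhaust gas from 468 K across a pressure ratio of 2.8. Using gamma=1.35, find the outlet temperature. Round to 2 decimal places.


T_out = T_in * (1 - eta * (1 - PR^(-(gamma-1)/gamma)))
Exponent = -(1.35-1)/1.35 = -0.25925926
PR^exp = 2.8^(-0.25925926) = 0.76572026
Factor = 1 - 0.75*(1 - 0.76572026) = 0.82429020
T_out = 468 * 0.82429020 = 385.77 K


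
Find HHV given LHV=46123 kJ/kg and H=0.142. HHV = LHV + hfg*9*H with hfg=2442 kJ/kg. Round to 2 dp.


HHV = LHV + hfg * 9 * H
Water addition = 2442 * 9 * 0.142 = 3120.876 kJ/kg
HHV = 46123 + 3120.876 = 49243.88 kJ/kg


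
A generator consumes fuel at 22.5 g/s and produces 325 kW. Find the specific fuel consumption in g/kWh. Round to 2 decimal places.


SFC = (mf / BP) * 3600
Rate = 22.5 / 325 = 0.069231 g/(s*kW)
SFC = 0.069231 * 3600 = 249.23 g/kWh


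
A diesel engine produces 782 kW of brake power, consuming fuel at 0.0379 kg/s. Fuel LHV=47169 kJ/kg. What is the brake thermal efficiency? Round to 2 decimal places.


eta_BTE = (BP / (mf * LHV)) * 100
Denominator = 0.0379 * 47169 = 1787.7051 kW
eta_BTE = (782 / 1787.7051) * 100 = 43.74%


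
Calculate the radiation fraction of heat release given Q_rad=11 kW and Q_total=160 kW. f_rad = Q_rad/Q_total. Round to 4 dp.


f_rad = Q_rad / Q_total
f_rad = 11 / 160 = 0.0688


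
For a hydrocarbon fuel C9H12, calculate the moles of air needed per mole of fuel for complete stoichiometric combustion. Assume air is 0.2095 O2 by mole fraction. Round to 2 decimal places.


Balanced combustion: C9H12 + 12 O2 -> 9 CO2 + 6 H2O
O2 needed = C + H/4 = 9 + 12/4 = 12.00 moles
Air moles = O2 / 0.2095 = 12.00 / 0.2095 = 57.28 moles air


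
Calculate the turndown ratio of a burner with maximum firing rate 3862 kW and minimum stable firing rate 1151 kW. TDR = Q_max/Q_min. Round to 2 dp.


TDR = Q_max / Q_min
TDR = 3862 / 1151 = 3.36


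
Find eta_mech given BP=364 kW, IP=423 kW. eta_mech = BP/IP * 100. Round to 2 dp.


eta_mech = (BP / IP) * 100
Ratio = 364 / 423 = 0.8605
eta_mech = 0.8605 * 100 = 86.05%


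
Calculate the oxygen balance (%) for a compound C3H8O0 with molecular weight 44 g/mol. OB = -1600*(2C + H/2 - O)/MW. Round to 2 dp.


OB = -1600 * (2C + H/2 - O) / MW
Inner = 2*3 + 8/2 - 0 = 10.00
OB = -1600 * 10.00 / 44 = -363.64%


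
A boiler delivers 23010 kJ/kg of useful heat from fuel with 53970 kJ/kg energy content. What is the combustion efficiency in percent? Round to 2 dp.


Efficiency = (Q_useful / Q_fuel) * 100
Efficiency = (23010 / 53970) * 100
Efficiency = 0.4263 * 100 = 42.63%


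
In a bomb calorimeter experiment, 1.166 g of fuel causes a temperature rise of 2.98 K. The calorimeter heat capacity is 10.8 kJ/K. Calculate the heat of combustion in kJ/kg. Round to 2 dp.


Hc = C_cal * delta_T / m_fuel
Q_released = 10.8 * 2.98 = 32.1840 kJ
m_fuel = 1.166 g = 1.166/1000 kg = 0.001166 kg
Hc = 32.1840 / 0.001166 = 27602.06 kJ/kg


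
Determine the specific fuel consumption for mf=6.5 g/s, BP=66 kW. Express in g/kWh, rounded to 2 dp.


SFC = (mf / BP) * 3600
Rate = 6.5 / 66 = 0.098485 g/(s*kW)
SFC = 0.098485 * 3600 = 354.55 g/kWh


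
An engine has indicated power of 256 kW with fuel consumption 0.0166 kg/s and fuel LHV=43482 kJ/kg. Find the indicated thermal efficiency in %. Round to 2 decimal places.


eta_ith = (IP / (mf * LHV)) * 100
Denominator = 0.0166 * 43482 = 721.8012 kW
eta_ith = (256 / 721.8012) * 100 = 35.47%


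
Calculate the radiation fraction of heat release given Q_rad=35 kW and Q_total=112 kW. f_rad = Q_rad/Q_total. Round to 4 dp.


f_rad = Q_rad / Q_total
f_rad = 35 / 112 = 0.3125


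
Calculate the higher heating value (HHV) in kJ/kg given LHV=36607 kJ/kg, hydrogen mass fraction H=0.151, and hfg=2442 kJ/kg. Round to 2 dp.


HHV = LHV + hfg * 9 * H
Water addition = 2442 * 9 * 0.151 = 3318.678 kJ/kg
HHV = 36607 + 3318.678 = 39925.68 kJ/kg


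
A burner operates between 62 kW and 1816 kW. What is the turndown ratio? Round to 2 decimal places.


TDR = Q_max / Q_min
TDR = 1816 / 62 = 29.29


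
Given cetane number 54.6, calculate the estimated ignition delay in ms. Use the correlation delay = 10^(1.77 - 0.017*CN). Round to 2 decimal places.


delay = 10^(1.77 - 0.017*CN)
Exponent = 1.77 - 0.017*54.6 = 0.8418
delay = 10^0.8418 = 6.95 ms


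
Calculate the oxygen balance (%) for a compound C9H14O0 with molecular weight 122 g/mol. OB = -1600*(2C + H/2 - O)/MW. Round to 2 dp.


OB = -1600 * (2C + H/2 - O) / MW
Inner = 2*9 + 14/2 - 0 = 25.00
OB = -1600 * 25.00 / 122 = -327.87%


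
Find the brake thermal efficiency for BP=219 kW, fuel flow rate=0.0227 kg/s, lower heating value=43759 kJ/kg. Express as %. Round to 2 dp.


eta_BTE = (BP / (mf * LHV)) * 100
Denominator = 0.0227 * 43759 = 993.3293 kW
eta_BTE = (219 / 993.3293) * 100 = 22.05%


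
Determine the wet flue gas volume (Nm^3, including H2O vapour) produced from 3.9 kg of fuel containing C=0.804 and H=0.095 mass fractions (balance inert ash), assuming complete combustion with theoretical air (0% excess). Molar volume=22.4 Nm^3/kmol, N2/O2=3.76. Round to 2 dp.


Per kg fuel: CO2 = (C/12 kmol)*22.4 = (0.804/12)*22.4 = 1.50080 Nm^3
Per kg fuel: H2O = (H/2 kmol)*22.4 = (0.095/2)*22.4 = 1.06400 Nm^3
O2 needed per kg fuel = C/12 + H/4 = 0.804/12 + 0.095/4 = 0.09075000 kmol
Per kg fuel: N2 = O2*3.76*22.4 = 0.09075000*3.76*22.4 = 7.64333 Nm^3
Total per kg = 1.50080 + 1.06400 + 7.64333 = 10.20813 Nm^3
Total = 10.20813 * 3.9 = 39.81 Nm^3


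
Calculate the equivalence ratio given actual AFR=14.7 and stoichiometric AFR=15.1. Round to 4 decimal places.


phi = AFR_stoich / AFR_actual
phi = 15.1 / 14.7 = 1.0272


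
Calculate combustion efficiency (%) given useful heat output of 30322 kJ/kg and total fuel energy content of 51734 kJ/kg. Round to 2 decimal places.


Efficiency = (Q_useful / Q_fuel) * 100
Efficiency = (30322 / 51734) * 100
Efficiency = 0.5861 * 100 = 58.61%


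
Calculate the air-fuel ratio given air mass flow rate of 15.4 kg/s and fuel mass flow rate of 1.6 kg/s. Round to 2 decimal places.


AFR = m_air / m_fuel
AFR = 15.4 / 1.6 = 9.63


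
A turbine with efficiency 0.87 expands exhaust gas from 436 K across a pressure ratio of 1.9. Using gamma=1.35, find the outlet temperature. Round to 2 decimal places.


T_out = T_in * (1 - eta * (1 - PR^(-(gamma-1)/gamma)))
Exponent = -(1.35-1)/1.35 = -0.25925926
PR^exp = 1.9^(-0.25925926) = 0.84670193
Factor = 1 - 0.87*(1 - 0.84670193) = 0.86663068
T_out = 436 * 0.86663068 = 377.85 K


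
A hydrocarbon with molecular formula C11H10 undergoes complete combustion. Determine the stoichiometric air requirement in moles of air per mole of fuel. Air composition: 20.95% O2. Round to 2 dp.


Balanced combustion: C11H10 + 13.5 O2 -> 11 CO2 + 5 H2O
O2 needed = C + H/4 = 11 + 10/4 = 13.50 moles
Air moles = O2 / 0.2095 = 13.50 / 0.2095 = 64.44 moles air


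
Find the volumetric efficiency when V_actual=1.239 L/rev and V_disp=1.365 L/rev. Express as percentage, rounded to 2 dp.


eta_v = (V_actual / V_disp) * 100
Ratio = 1.239 / 1.365 = 0.9077
eta_v = 0.9077 * 100 = 90.77%


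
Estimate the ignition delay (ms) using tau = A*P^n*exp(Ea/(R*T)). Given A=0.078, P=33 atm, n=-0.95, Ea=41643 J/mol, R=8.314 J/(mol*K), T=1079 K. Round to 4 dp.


tau = A * P^n * exp(Ea/(R*T))
P^n = 33^(-0.95) = 0.03609207
Ea/(R*T) = 41643/(8.314*1079) = 4.642058
exp(Ea/(R*T)) = 103.757641
tau = 0.078 * 0.03609207 * 103.757641 = 0.2921 ms


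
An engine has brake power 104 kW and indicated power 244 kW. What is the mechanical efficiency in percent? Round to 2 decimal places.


eta_mech = (BP / IP) * 100
Ratio = 104 / 244 = 0.4262
eta_mech = 0.4262 * 100 = 42.62%


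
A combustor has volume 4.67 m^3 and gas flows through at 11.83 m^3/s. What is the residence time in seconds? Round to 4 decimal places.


tau = V / Q_flow
tau = 4.67 / 11.83 = 0.3948 s


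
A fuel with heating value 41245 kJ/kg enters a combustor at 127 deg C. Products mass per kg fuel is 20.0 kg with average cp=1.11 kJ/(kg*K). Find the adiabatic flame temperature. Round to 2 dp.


T_ad = T_in + Hc / (m_p * cp)
Denominator = 20.0 * 1.11 = 22.2000
Temperature rise = 41245 / 22.2000 = 1857.88 K
T_ad = 127 + 1857.88 = 1984.88 deg C


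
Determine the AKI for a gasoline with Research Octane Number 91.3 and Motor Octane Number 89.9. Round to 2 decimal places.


AKI = (RON + MON) / 2
AKI = (91.3 + 89.9) / 2
AKI = 181.2 / 2 = 90.60


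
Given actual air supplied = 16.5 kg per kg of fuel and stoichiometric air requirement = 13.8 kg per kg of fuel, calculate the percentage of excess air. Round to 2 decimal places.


Excess air = actual - stoichiometric = 16.5 - 13.8 = 2.70 kg/kg fuel
Excess air % = (excess / stoich) * 100 = (2.70 / 13.8) * 100 = 19.57%


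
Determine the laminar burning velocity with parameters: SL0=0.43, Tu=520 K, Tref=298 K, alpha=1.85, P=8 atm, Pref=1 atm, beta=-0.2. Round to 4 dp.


SL = SL0 * (Tu/Tref)^alpha * (P/Pref)^beta
T ratio = 520/298 = 1.74496644
(T ratio)^alpha = 1.74496644^1.85 = 2.800955
(P/Pref)^beta = 8^(-0.2) = 0.659754
SL = 0.43 * 2.800955 * 0.659754 = 0.7946 m/s


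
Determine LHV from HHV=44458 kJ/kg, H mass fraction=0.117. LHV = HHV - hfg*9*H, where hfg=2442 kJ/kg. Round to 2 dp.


LHV = HHV - hfg * 9 * H
Water correction = 2442 * 9 * 0.117 = 2571.426 kJ/kg
LHV = 44458 - 2571.426 = 41886.57 kJ/kg


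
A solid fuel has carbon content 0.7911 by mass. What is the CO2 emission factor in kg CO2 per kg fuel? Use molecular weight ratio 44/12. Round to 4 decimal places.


EF = C_frac * (M_CO2 / M_C)
EF = 0.7911 * (44/12)
EF = 0.7911 * 3.666667 = 2.9007 kg_CO2/kg_fuel


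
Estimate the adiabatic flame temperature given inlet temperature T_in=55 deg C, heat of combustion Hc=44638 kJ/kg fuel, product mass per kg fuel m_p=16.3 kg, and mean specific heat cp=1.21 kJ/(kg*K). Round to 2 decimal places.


T_ad = T_in + Hc / (m_p * cp)
Denominator = 16.3 * 1.21 = 19.7230
Temperature rise = 44638 / 19.7230 = 2263.25 K
T_ad = 55 + 2263.25 = 2318.25 deg C


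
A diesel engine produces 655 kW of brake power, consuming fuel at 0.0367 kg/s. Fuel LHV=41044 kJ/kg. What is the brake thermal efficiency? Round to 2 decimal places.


eta_BTE = (BP / (mf * LHV)) * 100
Denominator = 0.0367 * 41044 = 1506.3148 kW
eta_BTE = (655 / 1506.3148) * 100 = 43.48%


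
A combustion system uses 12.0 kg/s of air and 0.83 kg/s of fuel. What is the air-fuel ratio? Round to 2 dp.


AFR = m_air / m_fuel
AFR = 12.0 / 0.83 = 14.46


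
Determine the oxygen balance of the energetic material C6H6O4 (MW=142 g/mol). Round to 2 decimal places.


OB = -1600 * (2C + H/2 - O) / MW
Inner = 2*6 + 6/2 - 4 = 11.00
OB = -1600 * 11.00 / 142 = -123.94%


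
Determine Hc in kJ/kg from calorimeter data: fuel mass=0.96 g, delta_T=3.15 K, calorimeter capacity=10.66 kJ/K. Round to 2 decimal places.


Hc = C_cal * delta_T / m_fuel
Q_released = 10.66 * 3.15 = 33.5790 kJ
m_fuel = 0.96 g = 0.96/1000 kg = 0.000960 kg
Hc = 33.5790 / 0.000960 = 34978.13 kJ/kg


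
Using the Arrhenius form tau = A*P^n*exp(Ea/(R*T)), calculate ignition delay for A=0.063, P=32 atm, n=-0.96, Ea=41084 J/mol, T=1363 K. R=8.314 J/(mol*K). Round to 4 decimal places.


tau = A * P^n * exp(Ea/(R*T))
P^n = 32^(-0.96) = 0.03589682
Ea/(R*T) = 41084/(8.314*1363) = 3.625491
exp(Ea/(R*T)) = 37.543156
tau = 0.063 * 0.03589682 * 37.543156 = 0.0849 ms


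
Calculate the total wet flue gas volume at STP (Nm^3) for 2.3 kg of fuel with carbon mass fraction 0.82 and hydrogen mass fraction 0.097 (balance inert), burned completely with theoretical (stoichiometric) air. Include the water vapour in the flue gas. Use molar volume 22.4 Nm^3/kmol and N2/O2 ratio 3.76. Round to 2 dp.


Per kg fuel: CO2 = (C/12 kmol)*22.4 = (0.82/12)*22.4 = 1.53067 Nm^3
Per kg fuel: H2O = (H/2 kmol)*22.4 = (0.097/2)*22.4 = 1.08640 Nm^3
O2 needed per kg fuel = C/12 + H/4 = 0.82/12 + 0.097/4 = 0.09258333 kmol
Per kg fuel: N2 = O2*3.76*22.4 = 0.09258333*3.76*22.4 = 7.79774 Nm^3
Total per kg = 1.53067 + 1.08640 + 7.79774 = 10.41481 Nm^3
Total = 10.41481 * 2.3 = 23.95 Nm^3


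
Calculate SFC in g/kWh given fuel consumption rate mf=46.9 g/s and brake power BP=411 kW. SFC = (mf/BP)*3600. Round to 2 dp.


SFC = (mf / BP) * 3600
Rate = 46.9 / 411 = 0.114112 g/(s*kW)
SFC = 0.114112 * 3600 = 410.80 g/kWh


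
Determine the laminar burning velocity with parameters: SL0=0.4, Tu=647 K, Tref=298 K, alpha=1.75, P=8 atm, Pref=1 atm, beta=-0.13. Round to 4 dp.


SL = SL0 * (Tu/Tref)^alpha * (P/Pref)^beta
T ratio = 647/298 = 2.17114094
(T ratio)^alpha = 2.17114094^1.75 = 3.883328
(P/Pref)^beta = 8^(-0.13) = 0.763130
SL = 0.4 * 3.883328 * 0.763130 = 1.1854 m/s


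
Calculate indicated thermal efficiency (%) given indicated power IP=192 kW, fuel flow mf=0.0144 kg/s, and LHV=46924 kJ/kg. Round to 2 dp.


eta_ith = (IP / (mf * LHV)) * 100
Denominator = 0.0144 * 46924 = 675.7056 kW
eta_ith = (192 / 675.7056) * 100 = 28.41%


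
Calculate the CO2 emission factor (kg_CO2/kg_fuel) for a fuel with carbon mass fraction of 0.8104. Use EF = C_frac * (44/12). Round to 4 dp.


EF = C_frac * (M_CO2 / M_C)
EF = 0.8104 * (44/12)
EF = 0.8104 * 3.666667 = 2.9715 kg_CO2/kg_fuel


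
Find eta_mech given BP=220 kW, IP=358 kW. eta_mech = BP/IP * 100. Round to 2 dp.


eta_mech = (BP / IP) * 100
Ratio = 220 / 358 = 0.6145
eta_mech = 0.6145 * 100 = 61.45%


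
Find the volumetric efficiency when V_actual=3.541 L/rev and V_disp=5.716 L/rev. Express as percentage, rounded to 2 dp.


eta_v = (V_actual / V_disp) * 100
Ratio = 3.541 / 5.716 = 0.6195
eta_v = 0.6195 * 100 = 61.95%


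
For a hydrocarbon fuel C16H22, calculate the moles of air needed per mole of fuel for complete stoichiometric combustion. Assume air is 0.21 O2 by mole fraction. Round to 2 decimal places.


Balanced combustion: C16H22 + 21.5 O2 -> 16 CO2 + 11 H2O
O2 needed = C + H/4 = 16 + 22/4 = 21.50 moles
Air moles = O2 / 0.21 = 21.50 / 0.21 = 102.38 moles air


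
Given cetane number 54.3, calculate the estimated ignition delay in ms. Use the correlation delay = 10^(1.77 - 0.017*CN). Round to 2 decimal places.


delay = 10^(1.77 - 0.017*CN)
Exponent = 1.77 - 0.017*54.3 = 0.8469
delay = 10^0.8469 = 7.03 ms


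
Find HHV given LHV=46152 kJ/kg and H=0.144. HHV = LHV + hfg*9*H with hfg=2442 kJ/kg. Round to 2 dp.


HHV = LHV + hfg * 9 * H
Water addition = 2442 * 9 * 0.144 = 3164.832 kJ/kg
HHV = 46152 + 3164.832 = 49316.83 kJ/kg


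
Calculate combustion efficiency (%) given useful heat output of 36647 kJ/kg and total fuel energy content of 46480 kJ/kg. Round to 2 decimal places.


Efficiency = (Q_useful / Q_fuel) * 100
Efficiency = (36647 / 46480) * 100
Efficiency = 0.7884 * 100 = 78.84%


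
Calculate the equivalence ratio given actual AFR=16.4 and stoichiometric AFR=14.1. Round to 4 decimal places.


phi = AFR_stoich / AFR_actual
phi = 14.1 / 16.4 = 0.8598


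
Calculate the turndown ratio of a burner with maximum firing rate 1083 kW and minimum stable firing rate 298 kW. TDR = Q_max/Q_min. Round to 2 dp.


TDR = Q_max / Q_min
TDR = 1083 / 298 = 3.63


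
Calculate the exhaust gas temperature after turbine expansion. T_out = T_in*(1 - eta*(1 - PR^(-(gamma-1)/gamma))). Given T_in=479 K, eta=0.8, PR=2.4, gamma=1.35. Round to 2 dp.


T_out = T_in * (1 - eta * (1 - PR^(-(gamma-1)/gamma)))
Exponent = -(1.35-1)/1.35 = -0.25925926
PR^exp = 2.4^(-0.25925926) = 0.79694200
Factor = 1 - 0.8*(1 - 0.79694200) = 0.83755360
T_out = 479 * 0.83755360 = 401.19 K


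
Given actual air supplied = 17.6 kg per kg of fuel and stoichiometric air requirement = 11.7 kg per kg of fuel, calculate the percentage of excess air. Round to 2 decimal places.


Excess air = actual - stoichiometric = 17.6 - 11.7 = 5.90 kg/kg fuel
Excess air % = (excess / stoich) * 100 = (5.90 / 11.7) * 100 = 50.43%


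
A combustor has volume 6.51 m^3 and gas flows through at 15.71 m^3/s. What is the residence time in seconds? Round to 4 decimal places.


tau = V / Q_flow
tau = 6.51 / 15.71 = 0.4144 s


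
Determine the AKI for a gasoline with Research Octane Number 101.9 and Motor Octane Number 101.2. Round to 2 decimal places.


AKI = (RON + MON) / 2
AKI = (101.9 + 101.2) / 2
AKI = 203.1 / 2 = 101.55


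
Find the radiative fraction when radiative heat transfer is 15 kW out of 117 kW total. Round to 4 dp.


f_rad = Q_rad / Q_total
f_rad = 15 / 117 = 0.1282


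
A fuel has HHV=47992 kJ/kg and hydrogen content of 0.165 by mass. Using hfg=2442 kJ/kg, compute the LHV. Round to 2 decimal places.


LHV = HHV - hfg * 9 * H
Water correction = 2442 * 9 * 0.165 = 3626.370 kJ/kg
LHV = 47992 - 3626.370 = 44365.63 kJ/kg


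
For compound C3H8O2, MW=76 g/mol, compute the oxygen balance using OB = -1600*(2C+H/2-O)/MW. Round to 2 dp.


OB = -1600 * (2C + H/2 - O) / MW
Inner = 2*3 + 8/2 - 2 = 8.00
OB = -1600 * 8.00 / 76 = -168.42%


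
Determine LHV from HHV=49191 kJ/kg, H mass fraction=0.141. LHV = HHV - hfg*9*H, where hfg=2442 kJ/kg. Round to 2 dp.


LHV = HHV - hfg * 9 * H
Water correction = 2442 * 9 * 0.141 = 3098.898 kJ/kg
LHV = 49191 - 3098.898 = 46092.10 kJ/kg


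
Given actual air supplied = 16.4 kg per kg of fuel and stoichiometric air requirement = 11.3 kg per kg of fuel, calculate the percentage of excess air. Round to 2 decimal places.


Excess air = actual - stoichiometric = 16.4 - 11.3 = 5.10 kg/kg fuel
Excess air % = (excess / stoich) * 100 = (5.10 / 11.3) * 100 = 45.13%


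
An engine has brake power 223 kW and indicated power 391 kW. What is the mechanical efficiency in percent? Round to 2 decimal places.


eta_mech = (BP / IP) * 100
Ratio = 223 / 391 = 0.5703
eta_mech = 0.5703 * 100 = 57.03%


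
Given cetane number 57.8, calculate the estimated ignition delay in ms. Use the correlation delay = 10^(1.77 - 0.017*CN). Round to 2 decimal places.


delay = 10^(1.77 - 0.017*CN)
Exponent = 1.77 - 0.017*57.8 = 0.7874
delay = 10^0.7874 = 6.13 ms


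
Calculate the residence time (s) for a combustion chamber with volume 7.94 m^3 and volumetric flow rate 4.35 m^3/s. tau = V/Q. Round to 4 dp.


tau = V / Q_flow
tau = 7.94 / 4.35 = 1.8253 s


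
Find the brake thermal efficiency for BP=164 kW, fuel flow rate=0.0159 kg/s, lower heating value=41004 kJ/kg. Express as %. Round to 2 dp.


eta_BTE = (BP / (mf * LHV)) * 100
Denominator = 0.0159 * 41004 = 651.9636 kW
eta_BTE = (164 / 651.9636) * 100 = 25.15%


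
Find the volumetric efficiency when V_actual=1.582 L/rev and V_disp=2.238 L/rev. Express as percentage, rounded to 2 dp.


eta_v = (V_actual / V_disp) * 100
Ratio = 1.582 / 2.238 = 0.7069
eta_v = 0.7069 * 100 = 70.69%


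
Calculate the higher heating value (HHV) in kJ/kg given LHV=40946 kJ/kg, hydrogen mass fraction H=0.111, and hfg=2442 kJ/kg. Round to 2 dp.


HHV = LHV + hfg * 9 * H
Water addition = 2442 * 9 * 0.111 = 2439.558 kJ/kg
HHV = 40946 + 2439.558 = 43385.56 kJ/kg


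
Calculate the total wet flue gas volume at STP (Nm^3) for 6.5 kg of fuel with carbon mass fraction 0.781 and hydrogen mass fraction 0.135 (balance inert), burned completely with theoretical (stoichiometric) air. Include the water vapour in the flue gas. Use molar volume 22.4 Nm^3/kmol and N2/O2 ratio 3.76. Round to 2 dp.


Per kg fuel: CO2 = (C/12 kmol)*22.4 = (0.781/12)*22.4 = 1.45787 Nm^3
Per kg fuel: H2O = (H/2 kmol)*22.4 = (0.135/2)*22.4 = 1.51200 Nm^3
O2 needed per kg fuel = C/12 + H/4 = 0.781/12 + 0.135/4 = 0.09883333 kmol
Per kg fuel: N2 = O2*3.76*22.4 = 0.09883333*3.76*22.4 = 8.32414 Nm^3
Total per kg = 1.45787 + 1.51200 + 8.32414 = 11.29401 Nm^3
Total = 11.29401 * 6.5 = 73.41 Nm^3


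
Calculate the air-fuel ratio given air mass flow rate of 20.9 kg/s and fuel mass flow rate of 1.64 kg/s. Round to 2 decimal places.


AFR = m_air / m_fuel
AFR = 20.9 / 1.64 = 12.74


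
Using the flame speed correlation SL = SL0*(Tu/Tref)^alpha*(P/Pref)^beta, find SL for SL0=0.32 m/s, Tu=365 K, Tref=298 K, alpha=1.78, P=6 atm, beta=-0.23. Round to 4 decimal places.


SL = SL0 * (Tu/Tref)^alpha * (P/Pref)^beta
T ratio = 365/298 = 1.22483221
(T ratio)^alpha = 1.22483221^1.78 = 1.434750
(P/Pref)^beta = 6^(-0.23) = 0.662255
SL = 0.32 * 1.434750 * 0.662255 = 0.3041 m/s


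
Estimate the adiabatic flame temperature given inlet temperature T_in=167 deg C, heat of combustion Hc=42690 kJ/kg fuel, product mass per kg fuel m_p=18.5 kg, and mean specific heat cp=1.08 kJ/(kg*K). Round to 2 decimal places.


T_ad = T_in + Hc / (m_p * cp)
Denominator = 18.5 * 1.08 = 19.9800
Temperature rise = 42690 / 19.9800 = 2136.64 K
T_ad = 167 + 2136.64 = 2303.64 deg C


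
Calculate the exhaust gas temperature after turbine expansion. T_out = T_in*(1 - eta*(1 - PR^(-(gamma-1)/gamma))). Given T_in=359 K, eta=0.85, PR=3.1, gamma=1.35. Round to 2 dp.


T_out = T_in * (1 - eta * (1 - PR^(-(gamma-1)/gamma)))
Exponent = -(1.35-1)/1.35 = -0.25925926
PR^exp = 3.1^(-0.25925926) = 0.74577862
Factor = 1 - 0.85*(1 - 0.74577862) = 0.78391183
T_out = 359 * 0.78391183 = 281.42 K


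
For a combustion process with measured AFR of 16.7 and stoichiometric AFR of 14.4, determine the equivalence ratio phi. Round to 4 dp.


phi = AFR_stoich / AFR_actual
phi = 14.4 / 16.7 = 0.8623


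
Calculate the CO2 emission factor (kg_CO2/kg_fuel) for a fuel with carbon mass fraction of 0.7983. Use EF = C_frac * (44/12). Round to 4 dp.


EF = C_frac * (M_CO2 / M_C)
EF = 0.7983 * (44/12)
EF = 0.7983 * 3.666667 = 2.9271 kg_CO2/kg_fuel


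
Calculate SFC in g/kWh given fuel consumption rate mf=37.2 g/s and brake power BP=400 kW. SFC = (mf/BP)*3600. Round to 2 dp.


SFC = (mf / BP) * 3600
Rate = 37.2 / 400 = 0.093000 g/(s*kW)
SFC = 0.093000 * 3600 = 334.80 g/kWh


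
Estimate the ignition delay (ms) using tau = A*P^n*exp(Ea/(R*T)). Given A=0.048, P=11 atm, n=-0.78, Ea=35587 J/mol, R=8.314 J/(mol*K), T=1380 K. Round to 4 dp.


tau = A * P^n * exp(Ea/(R*T))
P^n = 11^(-0.78) = 0.15406845
Ea/(R*T) = 35587/(8.314*1380) = 3.101718
exp(Ea/(R*T)) = 22.236114
tau = 0.048 * 0.15406845 * 22.236114 = 0.1644 ms


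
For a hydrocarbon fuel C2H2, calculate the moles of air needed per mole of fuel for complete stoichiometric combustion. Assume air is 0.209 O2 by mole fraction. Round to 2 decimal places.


Balanced combustion: C2H2 + 2.5 O2 -> 2 CO2 + 1 H2O
O2 needed = C + H/4 = 2 + 2/4 = 2.50 moles
Air moles = O2 / 0.209 = 2.50 / 0.209 = 11.96 moles air


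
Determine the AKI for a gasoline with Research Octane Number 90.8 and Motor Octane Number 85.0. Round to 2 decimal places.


AKI = (RON + MON) / 2
AKI = (90.8 + 85.0) / 2
AKI = 175.8 / 2 = 87.90


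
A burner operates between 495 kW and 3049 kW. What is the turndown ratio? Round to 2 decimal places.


TDR = Q_max / Q_min
TDR = 3049 / 495 = 6.16


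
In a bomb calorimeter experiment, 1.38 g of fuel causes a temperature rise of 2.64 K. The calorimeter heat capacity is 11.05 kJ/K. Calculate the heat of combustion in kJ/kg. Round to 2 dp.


Hc = C_cal * delta_T / m_fuel
Q_released = 11.05 * 2.64 = 29.1720 kJ
m_fuel = 1.38 g = 1.38/1000 kg = 0.001380 kg
Hc = 29.1720 / 0.001380 = 21139.13 kJ/kg


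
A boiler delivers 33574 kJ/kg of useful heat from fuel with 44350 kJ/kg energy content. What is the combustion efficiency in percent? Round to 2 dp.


Efficiency = (Q_useful / Q_fuel) * 100
Efficiency = (33574 / 44350) * 100
Efficiency = 0.7570 * 100 = 75.70%


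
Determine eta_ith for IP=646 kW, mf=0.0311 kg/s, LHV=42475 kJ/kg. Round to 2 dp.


eta_ith = (IP / (mf * LHV)) * 100
Denominator = 0.0311 * 42475 = 1320.9725 kW
eta_ith = (646 / 1320.9725) * 100 = 48.90%


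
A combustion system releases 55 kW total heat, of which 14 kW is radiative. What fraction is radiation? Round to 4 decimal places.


f_rad = Q_rad / Q_total
f_rad = 14 / 55 = 0.2545


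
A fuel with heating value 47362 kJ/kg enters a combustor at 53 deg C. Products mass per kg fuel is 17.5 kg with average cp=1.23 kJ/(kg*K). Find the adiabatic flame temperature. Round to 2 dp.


T_ad = T_in + Hc / (m_p * cp)
Denominator = 17.5 * 1.23 = 21.5250
Temperature rise = 47362 / 21.5250 = 2200.33 K
T_ad = 53 + 2200.33 = 2253.33 deg C


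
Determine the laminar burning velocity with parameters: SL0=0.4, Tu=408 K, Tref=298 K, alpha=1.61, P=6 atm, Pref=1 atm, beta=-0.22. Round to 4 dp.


SL = SL0 * (Tu/Tref)^alpha * (P/Pref)^beta
T ratio = 408/298 = 1.36912752
(T ratio)^alpha = 1.36912752^1.61 = 1.658344
(P/Pref)^beta = 6^(-0.22) = 0.674228
SL = 0.4 * 1.658344 * 0.674228 = 0.4472 m/s


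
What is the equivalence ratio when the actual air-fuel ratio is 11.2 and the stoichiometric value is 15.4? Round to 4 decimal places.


phi = AFR_stoich / AFR_actual
phi = 15.4 / 11.2 = 1.3750


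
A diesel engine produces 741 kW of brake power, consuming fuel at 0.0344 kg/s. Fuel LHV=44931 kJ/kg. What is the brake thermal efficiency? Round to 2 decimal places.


eta_BTE = (BP / (mf * LHV)) * 100
Denominator = 0.0344 * 44931 = 1545.6264 kW
eta_BTE = (741 / 1545.6264) * 100 = 47.94%


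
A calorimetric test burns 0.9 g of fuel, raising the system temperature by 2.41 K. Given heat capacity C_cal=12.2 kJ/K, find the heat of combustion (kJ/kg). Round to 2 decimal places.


Hc = C_cal * delta_T / m_fuel
Q_released = 12.2 * 2.41 = 29.4020 kJ
m_fuel = 0.9 g = 0.9/1000 kg = 0.000900 kg
Hc = 29.4020 / 0.000900 = 32668.89 kJ/kg


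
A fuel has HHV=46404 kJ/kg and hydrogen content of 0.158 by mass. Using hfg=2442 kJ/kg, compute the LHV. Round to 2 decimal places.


LHV = HHV - hfg * 9 * H
Water correction = 2442 * 9 * 0.158 = 3472.524 kJ/kg
LHV = 46404 - 3472.524 = 42931.48 kJ/kg


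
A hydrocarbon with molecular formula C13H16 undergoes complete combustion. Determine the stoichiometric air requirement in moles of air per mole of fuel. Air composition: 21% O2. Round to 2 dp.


Balanced combustion: C13H16 + 17 O2 -> 13 CO2 + 8 H2O
O2 needed = C + H/4 = 13 + 16/4 = 17.00 moles
Air moles = O2 / 0.21 = 17.00 / 0.21 = 80.95 moles air


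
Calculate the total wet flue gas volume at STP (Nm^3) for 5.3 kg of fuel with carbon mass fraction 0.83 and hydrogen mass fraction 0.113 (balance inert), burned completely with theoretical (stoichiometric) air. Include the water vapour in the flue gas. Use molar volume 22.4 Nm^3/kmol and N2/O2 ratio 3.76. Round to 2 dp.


Per kg fuel: CO2 = (C/12 kmol)*22.4 = (0.83/12)*22.4 = 1.54933 Nm^3
Per kg fuel: H2O = (H/2 kmol)*22.4 = (0.113/2)*22.4 = 1.26560 Nm^3
O2 needed per kg fuel = C/12 + H/4 = 0.83/12 + 0.113/4 = 0.09741667 kmol
Per kg fuel: N2 = O2*3.76*22.4 = 0.09741667*3.76*22.4 = 8.20482 Nm^3
Total per kg = 1.54933 + 1.26560 + 8.20482 = 11.01975 Nm^3
Total = 11.01975 * 5.3 = 58.40 Nm^3


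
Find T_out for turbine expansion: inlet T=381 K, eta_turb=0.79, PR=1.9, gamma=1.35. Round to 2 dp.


T_out = T_in * (1 - eta * (1 - PR^(-(gamma-1)/gamma)))
Exponent = -(1.35-1)/1.35 = -0.25925926
PR^exp = 1.9^(-0.25925926) = 0.84670193
Factor = 1 - 0.79*(1 - 0.84670193) = 0.87889452
T_out = 381 * 0.87889452 = 334.86 K


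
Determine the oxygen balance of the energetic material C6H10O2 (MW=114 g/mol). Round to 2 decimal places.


OB = -1600 * (2C + H/2 - O) / MW
Inner = 2*6 + 10/2 - 2 = 15.00
OB = -1600 * 15.00 / 114 = -210.53%


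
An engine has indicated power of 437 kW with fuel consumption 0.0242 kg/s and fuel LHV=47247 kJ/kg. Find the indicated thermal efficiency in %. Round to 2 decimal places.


eta_ith = (IP / (mf * LHV)) * 100
Denominator = 0.0242 * 47247 = 1143.3774 kW
eta_ith = (437 / 1143.3774) * 100 = 38.22%


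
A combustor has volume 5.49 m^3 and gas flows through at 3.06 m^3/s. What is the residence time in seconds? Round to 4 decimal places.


tau = V / Q_flow
tau = 5.49 / 3.06 = 1.7941 s


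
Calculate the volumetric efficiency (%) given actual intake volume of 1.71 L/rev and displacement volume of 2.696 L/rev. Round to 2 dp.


eta_v = (V_actual / V_disp) * 100
Ratio = 1.71 / 2.696 = 0.6343
eta_v = 0.6343 * 100 = 63.43%


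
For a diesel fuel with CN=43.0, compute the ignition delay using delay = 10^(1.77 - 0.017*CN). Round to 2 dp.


delay = 10^(1.77 - 0.017*CN)
Exponent = 1.77 - 0.017*43.0 = 1.0390
delay = 10^1.0390 = 10.94 ms


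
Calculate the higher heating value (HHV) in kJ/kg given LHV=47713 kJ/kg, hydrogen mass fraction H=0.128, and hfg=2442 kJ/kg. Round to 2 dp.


HHV = LHV + hfg * 9 * H
Water addition = 2442 * 9 * 0.128 = 2813.184 kJ/kg
HHV = 47713 + 2813.184 = 50526.18 kJ/kg


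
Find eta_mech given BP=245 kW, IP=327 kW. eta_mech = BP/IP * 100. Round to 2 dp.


eta_mech = (BP / IP) * 100
Ratio = 245 / 327 = 0.7492
eta_mech = 0.7492 * 100 = 74.92%
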